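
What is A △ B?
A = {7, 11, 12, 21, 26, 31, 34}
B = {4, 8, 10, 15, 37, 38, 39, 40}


Set A = {7, 11, 12, 21, 26, 31, 34}
Set B = {4, 8, 10, 15, 37, 38, 39, 40}
A △ B = (A \ B) ∪ (B \ A)
Elements in A but not B: {7, 11, 12, 21, 26, 31, 34}
Elements in B but not A: {4, 8, 10, 15, 37, 38, 39, 40}
A △ B = {4, 7, 8, 10, 11, 12, 15, 21, 26, 31, 34, 37, 38, 39, 40}

{4, 7, 8, 10, 11, 12, 15, 21, 26, 31, 34, 37, 38, 39, 40}


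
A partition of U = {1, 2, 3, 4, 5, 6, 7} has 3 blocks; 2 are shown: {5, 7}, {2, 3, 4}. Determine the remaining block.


U = {1, 2, 3, 4, 5, 6, 7}
Shown blocks: {5, 7}, {2, 3, 4}
A partition's blocks are pairwise disjoint and cover U, so the missing block = U \ (union of shown blocks).
Union of shown blocks: {2, 3, 4, 5, 7}
Missing block = U \ (union) = {1, 6}

{1, 6}


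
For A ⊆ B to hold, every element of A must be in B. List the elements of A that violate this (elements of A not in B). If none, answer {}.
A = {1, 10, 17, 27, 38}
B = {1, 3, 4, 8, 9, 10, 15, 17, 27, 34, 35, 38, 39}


Set A = {1, 10, 17, 27, 38}
Set B = {1, 3, 4, 8, 9, 10, 15, 17, 27, 34, 35, 38, 39}
Check each element of A against B:
1 ∈ B, 10 ∈ B, 17 ∈ B, 27 ∈ B, 38 ∈ B
Elements of A not in B: {}

{}


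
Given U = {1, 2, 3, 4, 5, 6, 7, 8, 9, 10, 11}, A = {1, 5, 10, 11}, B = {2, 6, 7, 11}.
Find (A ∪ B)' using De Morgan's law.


U = {1, 2, 3, 4, 5, 6, 7, 8, 9, 10, 11}
A = {1, 5, 10, 11}, B = {2, 6, 7, 11}
A ∪ B = {1, 2, 5, 6, 7, 10, 11}
(A ∪ B)' = U \ (A ∪ B) = {3, 4, 8, 9}
Verification via A' ∩ B': A' = {2, 3, 4, 6, 7, 8, 9}, B' = {1, 3, 4, 5, 8, 9, 10}
A' ∩ B' = {3, 4, 8, 9} ✓

{3, 4, 8, 9}


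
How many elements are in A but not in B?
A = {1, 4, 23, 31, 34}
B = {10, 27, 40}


Set A = {1, 4, 23, 31, 34}
Set B = {10, 27, 40}
A \ B = {1, 4, 23, 31, 34}
|A \ B| = 5

5


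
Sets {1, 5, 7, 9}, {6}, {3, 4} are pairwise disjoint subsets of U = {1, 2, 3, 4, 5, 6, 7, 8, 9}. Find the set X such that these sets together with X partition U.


U = {1, 2, 3, 4, 5, 6, 7, 8, 9}
Shown blocks: {1, 5, 7, 9}, {6}, {3, 4}
A partition's blocks are pairwise disjoint and cover U, so the missing block = U \ (union of shown blocks).
Union of shown blocks: {1, 3, 4, 5, 6, 7, 9}
Missing block = U \ (union) = {2, 8}

{2, 8}


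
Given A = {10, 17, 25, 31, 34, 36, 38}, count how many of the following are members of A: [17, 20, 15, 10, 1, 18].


Set A = {10, 17, 25, 31, 34, 36, 38}
Candidates: [17, 20, 15, 10, 1, 18]
Check each candidate:
17 ∈ A, 20 ∉ A, 15 ∉ A, 10 ∈ A, 1 ∉ A, 18 ∉ A
Count of candidates in A: 2

2


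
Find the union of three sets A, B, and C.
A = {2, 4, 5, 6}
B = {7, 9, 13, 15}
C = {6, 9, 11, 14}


Set A = {2, 4, 5, 6}
Set B = {7, 9, 13, 15}
Set C = {6, 9, 11, 14}
First, A ∪ B = {2, 4, 5, 6, 7, 9, 13, 15}
Then, (A ∪ B) ∪ C = {2, 4, 5, 6, 7, 9, 11, 13, 14, 15}

{2, 4, 5, 6, 7, 9, 11, 13, 14, 15}


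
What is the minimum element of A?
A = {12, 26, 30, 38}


Set A = {12, 26, 30, 38}
Elements in ascending order: 12, 26, 30, 38
The smallest element is 12.

12


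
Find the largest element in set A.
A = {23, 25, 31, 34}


Set A = {23, 25, 31, 34}
Elements in ascending order: 23, 25, 31, 34
The largest element is 34.

34


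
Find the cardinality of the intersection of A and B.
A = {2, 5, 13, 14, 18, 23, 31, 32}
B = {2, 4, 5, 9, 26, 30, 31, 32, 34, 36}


Set A = {2, 5, 13, 14, 18, 23, 31, 32}
Set B = {2, 4, 5, 9, 26, 30, 31, 32, 34, 36}
A ∩ B = {2, 5, 31, 32}
|A ∩ B| = 4

4


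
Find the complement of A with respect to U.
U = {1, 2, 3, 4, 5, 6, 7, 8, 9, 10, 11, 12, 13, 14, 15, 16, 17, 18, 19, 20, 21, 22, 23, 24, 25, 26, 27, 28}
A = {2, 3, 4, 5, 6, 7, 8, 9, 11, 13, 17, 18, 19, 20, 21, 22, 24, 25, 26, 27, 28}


Universal set U = {1, 2, 3, 4, 5, 6, 7, 8, 9, 10, 11, 12, 13, 14, 15, 16, 17, 18, 19, 20, 21, 22, 23, 24, 25, 26, 27, 28}
Set A = {2, 3, 4, 5, 6, 7, 8, 9, 11, 13, 17, 18, 19, 20, 21, 22, 24, 25, 26, 27, 28}
A' = U \ A = elements in U but not in A
Checking each element of U:
1 (not in A, include), 2 (in A, exclude), 3 (in A, exclude), 4 (in A, exclude), 5 (in A, exclude), 6 (in A, exclude), 7 (in A, exclude), 8 (in A, exclude), 9 (in A, exclude), 10 (not in A, include), 11 (in A, exclude), 12 (not in A, include), 13 (in A, exclude), 14 (not in A, include), 15 (not in A, include), 16 (not in A, include), 17 (in A, exclude), 18 (in A, exclude), 19 (in A, exclude), 20 (in A, exclude), 21 (in A, exclude), 22 (in A, exclude), 23 (not in A, include), 24 (in A, exclude), 25 (in A, exclude), 26 (in A, exclude), 27 (in A, exclude), 28 (in A, exclude)
A' = {1, 10, 12, 14, 15, 16, 23}

{1, 10, 12, 14, 15, 16, 23}


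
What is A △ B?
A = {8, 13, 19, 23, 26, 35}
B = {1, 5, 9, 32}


Set A = {8, 13, 19, 23, 26, 35}
Set B = {1, 5, 9, 32}
A △ B = (A \ B) ∪ (B \ A)
Elements in A but not B: {8, 13, 19, 23, 26, 35}
Elements in B but not A: {1, 5, 9, 32}
A △ B = {1, 5, 8, 9, 13, 19, 23, 26, 32, 35}

{1, 5, 8, 9, 13, 19, 23, 26, 32, 35}


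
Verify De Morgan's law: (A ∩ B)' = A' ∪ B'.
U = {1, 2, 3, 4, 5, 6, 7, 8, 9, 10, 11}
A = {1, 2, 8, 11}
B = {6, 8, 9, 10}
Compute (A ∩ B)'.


U = {1, 2, 3, 4, 5, 6, 7, 8, 9, 10, 11}
A = {1, 2, 8, 11}, B = {6, 8, 9, 10}
A ∩ B = {8}
(A ∩ B)' = U \ (A ∩ B) = {1, 2, 3, 4, 5, 6, 7, 9, 10, 11}
Verification via A' ∪ B': A' = {3, 4, 5, 6, 7, 9, 10}, B' = {1, 2, 3, 4, 5, 7, 11}
A' ∪ B' = {1, 2, 3, 4, 5, 6, 7, 9, 10, 11} ✓

{1, 2, 3, 4, 5, 6, 7, 9, 10, 11}


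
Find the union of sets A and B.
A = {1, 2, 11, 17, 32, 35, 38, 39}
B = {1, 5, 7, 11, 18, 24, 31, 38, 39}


Set A = {1, 2, 11, 17, 32, 35, 38, 39}
Set B = {1, 5, 7, 11, 18, 24, 31, 38, 39}
A ∪ B includes all elements in either set.
Elements from A: {1, 2, 11, 17, 32, 35, 38, 39}
Elements from B not already included: {5, 7, 18, 24, 31}
A ∪ B = {1, 2, 5, 7, 11, 17, 18, 24, 31, 32, 35, 38, 39}

{1, 2, 5, 7, 11, 17, 18, 24, 31, 32, 35, 38, 39}


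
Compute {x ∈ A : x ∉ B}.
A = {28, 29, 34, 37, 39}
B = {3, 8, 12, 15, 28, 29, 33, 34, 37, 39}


Set A = {28, 29, 34, 37, 39}
Set B = {3, 8, 12, 15, 28, 29, 33, 34, 37, 39}
Check each element of A against B:
28 ∈ B, 29 ∈ B, 34 ∈ B, 37 ∈ B, 39 ∈ B
Elements of A not in B: {}

{}


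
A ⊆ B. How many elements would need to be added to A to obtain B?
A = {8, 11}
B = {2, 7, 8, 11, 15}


Set A = {8, 11}, |A| = 2
Set B = {2, 7, 8, 11, 15}, |B| = 5
Since A ⊆ B: B \ A = {2, 7, 15}
|B| - |A| = 5 - 2 = 3

3


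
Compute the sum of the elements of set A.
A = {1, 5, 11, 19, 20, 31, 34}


Set A = {1, 5, 11, 19, 20, 31, 34}
Sum = 1 + 5 + 11 + 19 + 20 + 31 + 34 = 121

121


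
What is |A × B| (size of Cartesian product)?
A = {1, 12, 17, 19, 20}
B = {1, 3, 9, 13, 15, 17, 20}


Set A = {1, 12, 17, 19, 20} has 5 elements.
Set B = {1, 3, 9, 13, 15, 17, 20} has 7 elements.
|A × B| = |A| × |B| = 5 × 7 = 35

35


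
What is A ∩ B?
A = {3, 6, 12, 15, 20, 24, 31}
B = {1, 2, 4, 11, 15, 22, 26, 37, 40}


Set A = {3, 6, 12, 15, 20, 24, 31}
Set B = {1, 2, 4, 11, 15, 22, 26, 37, 40}
A ∩ B includes only elements in both sets.
Check each element of A against B:
3 ✗, 6 ✗, 12 ✗, 15 ✓, 20 ✗, 24 ✗, 31 ✗
A ∩ B = {15}

{15}


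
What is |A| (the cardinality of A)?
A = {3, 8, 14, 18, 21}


Set A = {3, 8, 14, 18, 21}
Listing elements: 3, 8, 14, 18, 21
Counting: 5 elements
|A| = 5

5


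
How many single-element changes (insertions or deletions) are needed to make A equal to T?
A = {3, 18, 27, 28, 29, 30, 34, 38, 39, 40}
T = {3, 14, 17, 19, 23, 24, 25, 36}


Set A = {3, 18, 27, 28, 29, 30, 34, 38, 39, 40}
Set T = {3, 14, 17, 19, 23, 24, 25, 36}
Elements to remove from A (in A, not in T): {18, 27, 28, 29, 30, 34, 38, 39, 40} → 9 removals
Elements to add to A (in T, not in A): {14, 17, 19, 23, 24, 25, 36} → 7 additions
Total edits = 9 + 7 = 16

16


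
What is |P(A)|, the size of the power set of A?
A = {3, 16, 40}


Set A = {3, 16, 40}
|A| = 3
The power set P(A) contains all subsets of A.
|P(A)| = 2^|A| = 2^3 = 8

8


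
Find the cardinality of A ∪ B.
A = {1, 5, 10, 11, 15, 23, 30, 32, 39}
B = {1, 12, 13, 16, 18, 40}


Set A = {1, 5, 10, 11, 15, 23, 30, 32, 39}, |A| = 9
Set B = {1, 12, 13, 16, 18, 40}, |B| = 6
A ∩ B = {1}, |A ∩ B| = 1
|A ∪ B| = |A| + |B| - |A ∩ B| = 9 + 6 - 1 = 14

14


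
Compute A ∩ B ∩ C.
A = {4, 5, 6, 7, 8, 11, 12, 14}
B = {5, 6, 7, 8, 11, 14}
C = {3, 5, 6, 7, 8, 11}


Set A = {4, 5, 6, 7, 8, 11, 12, 14}
Set B = {5, 6, 7, 8, 11, 14}
Set C = {3, 5, 6, 7, 8, 11}
First, A ∩ B = {5, 6, 7, 8, 11, 14}
Then, (A ∩ B) ∩ C = {5, 6, 7, 8, 11}

{5, 6, 7, 8, 11}


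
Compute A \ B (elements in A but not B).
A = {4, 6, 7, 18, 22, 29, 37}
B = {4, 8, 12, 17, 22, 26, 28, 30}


Set A = {4, 6, 7, 18, 22, 29, 37}
Set B = {4, 8, 12, 17, 22, 26, 28, 30}
A \ B includes elements in A that are not in B.
Check each element of A:
4 (in B, remove), 6 (not in B, keep), 7 (not in B, keep), 18 (not in B, keep), 22 (in B, remove), 29 (not in B, keep), 37 (not in B, keep)
A \ B = {6, 7, 18, 29, 37}

{6, 7, 18, 29, 37}


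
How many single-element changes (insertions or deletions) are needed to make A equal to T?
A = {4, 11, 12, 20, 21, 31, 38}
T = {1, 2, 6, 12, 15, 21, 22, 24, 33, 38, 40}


Set A = {4, 11, 12, 20, 21, 31, 38}
Set T = {1, 2, 6, 12, 15, 21, 22, 24, 33, 38, 40}
Elements to remove from A (in A, not in T): {4, 11, 20, 31} → 4 removals
Elements to add to A (in T, not in A): {1, 2, 6, 15, 22, 24, 33, 40} → 8 additions
Total edits = 4 + 8 = 12

12


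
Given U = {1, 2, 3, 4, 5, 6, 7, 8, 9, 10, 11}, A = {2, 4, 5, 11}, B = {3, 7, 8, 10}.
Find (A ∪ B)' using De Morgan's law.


U = {1, 2, 3, 4, 5, 6, 7, 8, 9, 10, 11}
A = {2, 4, 5, 11}, B = {3, 7, 8, 10}
A ∪ B = {2, 3, 4, 5, 7, 8, 10, 11}
(A ∪ B)' = U \ (A ∪ B) = {1, 6, 9}
Verification via A' ∩ B': A' = {1, 3, 6, 7, 8, 9, 10}, B' = {1, 2, 4, 5, 6, 9, 11}
A' ∩ B' = {1, 6, 9} ✓

{1, 6, 9}


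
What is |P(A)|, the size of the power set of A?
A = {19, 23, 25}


Set A = {19, 23, 25}
|A| = 3
The power set P(A) contains all subsets of A.
|P(A)| = 2^|A| = 2^3 = 8

8


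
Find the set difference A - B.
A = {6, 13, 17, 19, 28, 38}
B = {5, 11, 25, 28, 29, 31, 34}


Set A = {6, 13, 17, 19, 28, 38}
Set B = {5, 11, 25, 28, 29, 31, 34}
A \ B includes elements in A that are not in B.
Check each element of A:
6 (not in B, keep), 13 (not in B, keep), 17 (not in B, keep), 19 (not in B, keep), 28 (in B, remove), 38 (not in B, keep)
A \ B = {6, 13, 17, 19, 38}

{6, 13, 17, 19, 38}


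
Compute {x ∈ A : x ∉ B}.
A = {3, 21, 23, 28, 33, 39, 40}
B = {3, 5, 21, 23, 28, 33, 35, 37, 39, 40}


Set A = {3, 21, 23, 28, 33, 39, 40}
Set B = {3, 5, 21, 23, 28, 33, 35, 37, 39, 40}
Check each element of A against B:
3 ∈ B, 21 ∈ B, 23 ∈ B, 28 ∈ B, 33 ∈ B, 39 ∈ B, 40 ∈ B
Elements of A not in B: {}

{}


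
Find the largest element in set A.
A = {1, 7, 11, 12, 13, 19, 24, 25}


Set A = {1, 7, 11, 12, 13, 19, 24, 25}
Elements in ascending order: 1, 7, 11, 12, 13, 19, 24, 25
The largest element is 25.

25


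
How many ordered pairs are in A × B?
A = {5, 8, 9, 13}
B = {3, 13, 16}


Set A = {5, 8, 9, 13} has 4 elements.
Set B = {3, 13, 16} has 3 elements.
|A × B| = |A| × |B| = 4 × 3 = 12

12


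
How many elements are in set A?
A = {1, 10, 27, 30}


Set A = {1, 10, 27, 30}
Listing elements: 1, 10, 27, 30
Counting: 4 elements
|A| = 4

4


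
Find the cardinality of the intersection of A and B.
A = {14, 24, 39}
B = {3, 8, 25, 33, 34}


Set A = {14, 24, 39}
Set B = {3, 8, 25, 33, 34}
A ∩ B = {}
|A ∩ B| = 0

0


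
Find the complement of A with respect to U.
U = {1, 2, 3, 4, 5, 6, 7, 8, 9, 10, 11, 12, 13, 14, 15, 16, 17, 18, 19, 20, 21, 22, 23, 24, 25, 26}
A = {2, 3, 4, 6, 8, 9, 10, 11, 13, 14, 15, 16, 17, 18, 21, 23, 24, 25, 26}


Universal set U = {1, 2, 3, 4, 5, 6, 7, 8, 9, 10, 11, 12, 13, 14, 15, 16, 17, 18, 19, 20, 21, 22, 23, 24, 25, 26}
Set A = {2, 3, 4, 6, 8, 9, 10, 11, 13, 14, 15, 16, 17, 18, 21, 23, 24, 25, 26}
A' = U \ A = elements in U but not in A
Checking each element of U:
1 (not in A, include), 2 (in A, exclude), 3 (in A, exclude), 4 (in A, exclude), 5 (not in A, include), 6 (in A, exclude), 7 (not in A, include), 8 (in A, exclude), 9 (in A, exclude), 10 (in A, exclude), 11 (in A, exclude), 12 (not in A, include), 13 (in A, exclude), 14 (in A, exclude), 15 (in A, exclude), 16 (in A, exclude), 17 (in A, exclude), 18 (in A, exclude), 19 (not in A, include), 20 (not in A, include), 21 (in A, exclude), 22 (not in A, include), 23 (in A, exclude), 24 (in A, exclude), 25 (in A, exclude), 26 (in A, exclude)
A' = {1, 5, 7, 12, 19, 20, 22}

{1, 5, 7, 12, 19, 20, 22}


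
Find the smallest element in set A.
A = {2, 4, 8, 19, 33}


Set A = {2, 4, 8, 19, 33}
Elements in ascending order: 2, 4, 8, 19, 33
The smallest element is 2.

2


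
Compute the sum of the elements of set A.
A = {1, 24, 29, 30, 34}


Set A = {1, 24, 29, 30, 34}
Sum = 1 + 24 + 29 + 30 + 34 = 118

118


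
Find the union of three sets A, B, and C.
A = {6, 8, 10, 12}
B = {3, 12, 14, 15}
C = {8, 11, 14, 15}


Set A = {6, 8, 10, 12}
Set B = {3, 12, 14, 15}
Set C = {8, 11, 14, 15}
First, A ∪ B = {3, 6, 8, 10, 12, 14, 15}
Then, (A ∪ B) ∪ C = {3, 6, 8, 10, 11, 12, 14, 15}

{3, 6, 8, 10, 11, 12, 14, 15}


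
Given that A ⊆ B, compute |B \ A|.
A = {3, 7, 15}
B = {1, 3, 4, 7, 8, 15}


Set A = {3, 7, 15}, |A| = 3
Set B = {1, 3, 4, 7, 8, 15}, |B| = 6
Since A ⊆ B: B \ A = {1, 4, 8}
|B| - |A| = 6 - 3 = 3

3


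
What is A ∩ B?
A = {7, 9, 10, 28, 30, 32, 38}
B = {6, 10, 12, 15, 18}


Set A = {7, 9, 10, 28, 30, 32, 38}
Set B = {6, 10, 12, 15, 18}
A ∩ B includes only elements in both sets.
Check each element of A against B:
7 ✗, 9 ✗, 10 ✓, 28 ✗, 30 ✗, 32 ✗, 38 ✗
A ∩ B = {10}

{10}


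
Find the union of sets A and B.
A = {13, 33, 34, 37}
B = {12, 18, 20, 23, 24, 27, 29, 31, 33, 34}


Set A = {13, 33, 34, 37}
Set B = {12, 18, 20, 23, 24, 27, 29, 31, 33, 34}
A ∪ B includes all elements in either set.
Elements from A: {13, 33, 34, 37}
Elements from B not already included: {12, 18, 20, 23, 24, 27, 29, 31}
A ∪ B = {12, 13, 18, 20, 23, 24, 27, 29, 31, 33, 34, 37}

{12, 13, 18, 20, 23, 24, 27, 29, 31, 33, 34, 37}


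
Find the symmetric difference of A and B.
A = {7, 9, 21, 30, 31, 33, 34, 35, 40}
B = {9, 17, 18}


Set A = {7, 9, 21, 30, 31, 33, 34, 35, 40}
Set B = {9, 17, 18}
A △ B = (A \ B) ∪ (B \ A)
Elements in A but not B: {7, 21, 30, 31, 33, 34, 35, 40}
Elements in B but not A: {17, 18}
A △ B = {7, 17, 18, 21, 30, 31, 33, 34, 35, 40}

{7, 17, 18, 21, 30, 31, 33, 34, 35, 40}


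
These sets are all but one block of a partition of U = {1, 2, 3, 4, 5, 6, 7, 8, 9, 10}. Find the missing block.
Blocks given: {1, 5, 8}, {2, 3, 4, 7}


U = {1, 2, 3, 4, 5, 6, 7, 8, 9, 10}
Shown blocks: {1, 5, 8}, {2, 3, 4, 7}
A partition's blocks are pairwise disjoint and cover U, so the missing block = U \ (union of shown blocks).
Union of shown blocks: {1, 2, 3, 4, 5, 7, 8}
Missing block = U \ (union) = {6, 9, 10}

{6, 9, 10}


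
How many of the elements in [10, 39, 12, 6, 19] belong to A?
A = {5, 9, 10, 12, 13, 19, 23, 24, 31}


Set A = {5, 9, 10, 12, 13, 19, 23, 24, 31}
Candidates: [10, 39, 12, 6, 19]
Check each candidate:
10 ∈ A, 39 ∉ A, 12 ∈ A, 6 ∉ A, 19 ∈ A
Count of candidates in A: 3

3


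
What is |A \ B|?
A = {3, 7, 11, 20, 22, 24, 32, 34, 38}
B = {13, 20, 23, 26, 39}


Set A = {3, 7, 11, 20, 22, 24, 32, 34, 38}
Set B = {13, 20, 23, 26, 39}
A \ B = {3, 7, 11, 22, 24, 32, 34, 38}
|A \ B| = 8

8


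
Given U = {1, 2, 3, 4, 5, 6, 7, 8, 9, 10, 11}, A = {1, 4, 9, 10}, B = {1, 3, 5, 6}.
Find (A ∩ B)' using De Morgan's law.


U = {1, 2, 3, 4, 5, 6, 7, 8, 9, 10, 11}
A = {1, 4, 9, 10}, B = {1, 3, 5, 6}
A ∩ B = {1}
(A ∩ B)' = U \ (A ∩ B) = {2, 3, 4, 5, 6, 7, 8, 9, 10, 11}
Verification via A' ∪ B': A' = {2, 3, 5, 6, 7, 8, 11}, B' = {2, 4, 7, 8, 9, 10, 11}
A' ∪ B' = {2, 3, 4, 5, 6, 7, 8, 9, 10, 11} ✓

{2, 3, 4, 5, 6, 7, 8, 9, 10, 11}


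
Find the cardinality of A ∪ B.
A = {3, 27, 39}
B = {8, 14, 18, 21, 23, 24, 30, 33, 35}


Set A = {3, 27, 39}, |A| = 3
Set B = {8, 14, 18, 21, 23, 24, 30, 33, 35}, |B| = 9
A ∩ B = {}, |A ∩ B| = 0
|A ∪ B| = |A| + |B| - |A ∩ B| = 3 + 9 - 0 = 12

12


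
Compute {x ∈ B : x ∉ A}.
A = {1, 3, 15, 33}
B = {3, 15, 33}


Set A = {1, 3, 15, 33}
Set B = {3, 15, 33}
Check each element of B against A:
3 ∈ A, 15 ∈ A, 33 ∈ A
Elements of B not in A: {}

{}


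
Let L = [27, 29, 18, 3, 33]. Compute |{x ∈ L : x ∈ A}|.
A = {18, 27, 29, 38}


Set A = {18, 27, 29, 38}
Candidates: [27, 29, 18, 3, 33]
Check each candidate:
27 ∈ A, 29 ∈ A, 18 ∈ A, 3 ∉ A, 33 ∉ A
Count of candidates in A: 3

3


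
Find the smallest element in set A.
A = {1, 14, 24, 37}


Set A = {1, 14, 24, 37}
Elements in ascending order: 1, 14, 24, 37
The smallest element is 1.

1


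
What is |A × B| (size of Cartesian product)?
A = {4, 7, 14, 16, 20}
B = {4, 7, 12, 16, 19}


Set A = {4, 7, 14, 16, 20} has 5 elements.
Set B = {4, 7, 12, 16, 19} has 5 elements.
|A × B| = |A| × |B| = 5 × 5 = 25

25


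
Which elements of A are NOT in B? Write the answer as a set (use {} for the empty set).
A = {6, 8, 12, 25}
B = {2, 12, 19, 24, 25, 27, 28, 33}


Set A = {6, 8, 12, 25}
Set B = {2, 12, 19, 24, 25, 27, 28, 33}
Check each element of A against B:
6 ∉ B (include), 8 ∉ B (include), 12 ∈ B, 25 ∈ B
Elements of A not in B: {6, 8}

{6, 8}


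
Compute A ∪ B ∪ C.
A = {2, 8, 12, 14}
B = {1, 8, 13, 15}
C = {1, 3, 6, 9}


Set A = {2, 8, 12, 14}
Set B = {1, 8, 13, 15}
Set C = {1, 3, 6, 9}
First, A ∪ B = {1, 2, 8, 12, 13, 14, 15}
Then, (A ∪ B) ∪ C = {1, 2, 3, 6, 8, 9, 12, 13, 14, 15}

{1, 2, 3, 6, 8, 9, 12, 13, 14, 15}


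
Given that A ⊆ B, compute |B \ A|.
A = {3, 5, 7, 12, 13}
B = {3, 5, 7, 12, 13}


Set A = {3, 5, 7, 12, 13}, |A| = 5
Set B = {3, 5, 7, 12, 13}, |B| = 5
Since A ⊆ B: B \ A = {}
|B| - |A| = 5 - 5 = 0

0


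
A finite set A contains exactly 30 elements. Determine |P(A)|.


The set has 30 elements.
The power set contains all possible subsets.
|P(A)| = 2^|A| = 2^30 = 1073741824

1073741824


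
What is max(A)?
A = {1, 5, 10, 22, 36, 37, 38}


Set A = {1, 5, 10, 22, 36, 37, 38}
Elements in ascending order: 1, 5, 10, 22, 36, 37, 38
The largest element is 38.

38


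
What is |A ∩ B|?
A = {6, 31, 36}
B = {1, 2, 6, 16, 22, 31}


Set A = {6, 31, 36}
Set B = {1, 2, 6, 16, 22, 31}
A ∩ B = {6, 31}
|A ∩ B| = 2

2


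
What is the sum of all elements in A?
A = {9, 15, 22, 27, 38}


Set A = {9, 15, 22, 27, 38}
Sum = 9 + 15 + 22 + 27 + 38 = 111

111


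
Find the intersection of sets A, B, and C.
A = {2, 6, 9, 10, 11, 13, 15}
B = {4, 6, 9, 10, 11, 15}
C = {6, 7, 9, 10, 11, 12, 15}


Set A = {2, 6, 9, 10, 11, 13, 15}
Set B = {4, 6, 9, 10, 11, 15}
Set C = {6, 7, 9, 10, 11, 12, 15}
First, A ∩ B = {6, 9, 10, 11, 15}
Then, (A ∩ B) ∩ C = {6, 9, 10, 11, 15}

{6, 9, 10, 11, 15}


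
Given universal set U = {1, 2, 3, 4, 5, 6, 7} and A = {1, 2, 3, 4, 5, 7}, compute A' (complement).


Universal set U = {1, 2, 3, 4, 5, 6, 7}
Set A = {1, 2, 3, 4, 5, 7}
A' = U \ A = elements in U but not in A
Checking each element of U:
1 (in A, exclude), 2 (in A, exclude), 3 (in A, exclude), 4 (in A, exclude), 5 (in A, exclude), 6 (not in A, include), 7 (in A, exclude)
A' = {6}

{6}


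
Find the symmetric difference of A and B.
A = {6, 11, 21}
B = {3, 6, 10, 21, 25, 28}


Set A = {6, 11, 21}
Set B = {3, 6, 10, 21, 25, 28}
A △ B = (A \ B) ∪ (B \ A)
Elements in A but not B: {11}
Elements in B but not A: {3, 10, 25, 28}
A △ B = {3, 10, 11, 25, 28}

{3, 10, 11, 25, 28}


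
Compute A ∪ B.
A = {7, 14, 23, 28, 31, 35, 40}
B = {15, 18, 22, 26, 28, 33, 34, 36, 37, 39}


Set A = {7, 14, 23, 28, 31, 35, 40}
Set B = {15, 18, 22, 26, 28, 33, 34, 36, 37, 39}
A ∪ B includes all elements in either set.
Elements from A: {7, 14, 23, 28, 31, 35, 40}
Elements from B not already included: {15, 18, 22, 26, 33, 34, 36, 37, 39}
A ∪ B = {7, 14, 15, 18, 22, 23, 26, 28, 31, 33, 34, 35, 36, 37, 39, 40}

{7, 14, 15, 18, 22, 23, 26, 28, 31, 33, 34, 35, 36, 37, 39, 40}


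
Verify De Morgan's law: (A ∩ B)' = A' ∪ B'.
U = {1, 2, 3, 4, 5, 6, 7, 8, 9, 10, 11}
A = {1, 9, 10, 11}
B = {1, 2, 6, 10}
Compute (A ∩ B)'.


U = {1, 2, 3, 4, 5, 6, 7, 8, 9, 10, 11}
A = {1, 9, 10, 11}, B = {1, 2, 6, 10}
A ∩ B = {1, 10}
(A ∩ B)' = U \ (A ∩ B) = {2, 3, 4, 5, 6, 7, 8, 9, 11}
Verification via A' ∪ B': A' = {2, 3, 4, 5, 6, 7, 8}, B' = {3, 4, 5, 7, 8, 9, 11}
A' ∪ B' = {2, 3, 4, 5, 6, 7, 8, 9, 11} ✓

{2, 3, 4, 5, 6, 7, 8, 9, 11}


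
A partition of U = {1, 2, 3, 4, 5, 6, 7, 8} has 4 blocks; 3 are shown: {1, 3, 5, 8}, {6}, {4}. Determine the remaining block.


U = {1, 2, 3, 4, 5, 6, 7, 8}
Shown blocks: {1, 3, 5, 8}, {6}, {4}
A partition's blocks are pairwise disjoint and cover U, so the missing block = U \ (union of shown blocks).
Union of shown blocks: {1, 3, 4, 5, 6, 8}
Missing block = U \ (union) = {2, 7}

{2, 7}


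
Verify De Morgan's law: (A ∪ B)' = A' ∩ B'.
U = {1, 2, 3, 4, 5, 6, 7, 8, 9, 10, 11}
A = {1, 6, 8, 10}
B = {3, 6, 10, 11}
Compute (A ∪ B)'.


U = {1, 2, 3, 4, 5, 6, 7, 8, 9, 10, 11}
A = {1, 6, 8, 10}, B = {3, 6, 10, 11}
A ∪ B = {1, 3, 6, 8, 10, 11}
(A ∪ B)' = U \ (A ∪ B) = {2, 4, 5, 7, 9}
Verification via A' ∩ B': A' = {2, 3, 4, 5, 7, 9, 11}, B' = {1, 2, 4, 5, 7, 8, 9}
A' ∩ B' = {2, 4, 5, 7, 9} ✓

{2, 4, 5, 7, 9}


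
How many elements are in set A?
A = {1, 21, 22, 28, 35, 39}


Set A = {1, 21, 22, 28, 35, 39}
Listing elements: 1, 21, 22, 28, 35, 39
Counting: 6 elements
|A| = 6

6


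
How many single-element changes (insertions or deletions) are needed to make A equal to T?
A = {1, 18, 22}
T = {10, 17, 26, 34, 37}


Set A = {1, 18, 22}
Set T = {10, 17, 26, 34, 37}
Elements to remove from A (in A, not in T): {1, 18, 22} → 3 removals
Elements to add to A (in T, not in A): {10, 17, 26, 34, 37} → 5 additions
Total edits = 3 + 5 = 8

8


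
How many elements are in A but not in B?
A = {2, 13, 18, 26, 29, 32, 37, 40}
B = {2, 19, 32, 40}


Set A = {2, 13, 18, 26, 29, 32, 37, 40}
Set B = {2, 19, 32, 40}
A \ B = {13, 18, 26, 29, 37}
|A \ B| = 5

5


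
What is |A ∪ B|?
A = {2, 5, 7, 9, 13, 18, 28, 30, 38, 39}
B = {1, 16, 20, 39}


Set A = {2, 5, 7, 9, 13, 18, 28, 30, 38, 39}, |A| = 10
Set B = {1, 16, 20, 39}, |B| = 4
A ∩ B = {39}, |A ∩ B| = 1
|A ∪ B| = |A| + |B| - |A ∩ B| = 10 + 4 - 1 = 13

13


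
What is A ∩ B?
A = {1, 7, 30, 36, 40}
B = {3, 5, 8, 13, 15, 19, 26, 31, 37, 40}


Set A = {1, 7, 30, 36, 40}
Set B = {3, 5, 8, 13, 15, 19, 26, 31, 37, 40}
A ∩ B includes only elements in both sets.
Check each element of A against B:
1 ✗, 7 ✗, 30 ✗, 36 ✗, 40 ✓
A ∩ B = {40}

{40}


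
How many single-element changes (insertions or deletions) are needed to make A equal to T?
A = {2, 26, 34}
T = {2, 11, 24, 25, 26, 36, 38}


Set A = {2, 26, 34}
Set T = {2, 11, 24, 25, 26, 36, 38}
Elements to remove from A (in A, not in T): {34} → 1 removals
Elements to add to A (in T, not in A): {11, 24, 25, 36, 38} → 5 additions
Total edits = 1 + 5 = 6

6


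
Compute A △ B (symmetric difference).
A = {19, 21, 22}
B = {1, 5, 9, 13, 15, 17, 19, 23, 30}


Set A = {19, 21, 22}
Set B = {1, 5, 9, 13, 15, 17, 19, 23, 30}
A △ B = (A \ B) ∪ (B \ A)
Elements in A but not B: {21, 22}
Elements in B but not A: {1, 5, 9, 13, 15, 17, 23, 30}
A △ B = {1, 5, 9, 13, 15, 17, 21, 22, 23, 30}

{1, 5, 9, 13, 15, 17, 21, 22, 23, 30}


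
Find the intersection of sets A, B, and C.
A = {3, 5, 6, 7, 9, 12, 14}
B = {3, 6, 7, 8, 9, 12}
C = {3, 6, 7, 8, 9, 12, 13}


Set A = {3, 5, 6, 7, 9, 12, 14}
Set B = {3, 6, 7, 8, 9, 12}
Set C = {3, 6, 7, 8, 9, 12, 13}
First, A ∩ B = {3, 6, 7, 9, 12}
Then, (A ∩ B) ∩ C = {3, 6, 7, 9, 12}

{3, 6, 7, 9, 12}


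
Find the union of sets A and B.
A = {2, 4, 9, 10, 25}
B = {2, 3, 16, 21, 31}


Set A = {2, 4, 9, 10, 25}
Set B = {2, 3, 16, 21, 31}
A ∪ B includes all elements in either set.
Elements from A: {2, 4, 9, 10, 25}
Elements from B not already included: {3, 16, 21, 31}
A ∪ B = {2, 3, 4, 9, 10, 16, 21, 25, 31}

{2, 3, 4, 9, 10, 16, 21, 25, 31}


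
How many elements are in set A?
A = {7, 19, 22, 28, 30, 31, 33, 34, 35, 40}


Set A = {7, 19, 22, 28, 30, 31, 33, 34, 35, 40}
Listing elements: 7, 19, 22, 28, 30, 31, 33, 34, 35, 40
Counting: 10 elements
|A| = 10

10


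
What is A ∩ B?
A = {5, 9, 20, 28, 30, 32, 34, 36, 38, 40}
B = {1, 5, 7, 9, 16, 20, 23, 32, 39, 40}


Set A = {5, 9, 20, 28, 30, 32, 34, 36, 38, 40}
Set B = {1, 5, 7, 9, 16, 20, 23, 32, 39, 40}
A ∩ B includes only elements in both sets.
Check each element of A against B:
5 ✓, 9 ✓, 20 ✓, 28 ✗, 30 ✗, 32 ✓, 34 ✗, 36 ✗, 38 ✗, 40 ✓
A ∩ B = {5, 9, 20, 32, 40}

{5, 9, 20, 32, 40}


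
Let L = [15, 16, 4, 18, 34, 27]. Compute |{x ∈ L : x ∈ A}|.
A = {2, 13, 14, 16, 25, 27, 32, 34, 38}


Set A = {2, 13, 14, 16, 25, 27, 32, 34, 38}
Candidates: [15, 16, 4, 18, 34, 27]
Check each candidate:
15 ∉ A, 16 ∈ A, 4 ∉ A, 18 ∉ A, 34 ∈ A, 27 ∈ A
Count of candidates in A: 3

3


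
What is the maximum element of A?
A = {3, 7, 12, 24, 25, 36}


Set A = {3, 7, 12, 24, 25, 36}
Elements in ascending order: 3, 7, 12, 24, 25, 36
The largest element is 36.

36


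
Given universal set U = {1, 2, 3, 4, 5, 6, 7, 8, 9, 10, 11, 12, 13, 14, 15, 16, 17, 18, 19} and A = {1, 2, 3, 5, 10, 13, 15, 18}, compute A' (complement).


Universal set U = {1, 2, 3, 4, 5, 6, 7, 8, 9, 10, 11, 12, 13, 14, 15, 16, 17, 18, 19}
Set A = {1, 2, 3, 5, 10, 13, 15, 18}
A' = U \ A = elements in U but not in A
Checking each element of U:
1 (in A, exclude), 2 (in A, exclude), 3 (in A, exclude), 4 (not in A, include), 5 (in A, exclude), 6 (not in A, include), 7 (not in A, include), 8 (not in A, include), 9 (not in A, include), 10 (in A, exclude), 11 (not in A, include), 12 (not in A, include), 13 (in A, exclude), 14 (not in A, include), 15 (in A, exclude), 16 (not in A, include), 17 (not in A, include), 18 (in A, exclude), 19 (not in A, include)
A' = {4, 6, 7, 8, 9, 11, 12, 14, 16, 17, 19}

{4, 6, 7, 8, 9, 11, 12, 14, 16, 17, 19}


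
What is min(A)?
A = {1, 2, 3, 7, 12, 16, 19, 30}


Set A = {1, 2, 3, 7, 12, 16, 19, 30}
Elements in ascending order: 1, 2, 3, 7, 12, 16, 19, 30
The smallest element is 1.

1


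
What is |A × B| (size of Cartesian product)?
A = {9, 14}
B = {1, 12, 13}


Set A = {9, 14} has 2 elements.
Set B = {1, 12, 13} has 3 elements.
|A × B| = |A| × |B| = 2 × 3 = 6

6


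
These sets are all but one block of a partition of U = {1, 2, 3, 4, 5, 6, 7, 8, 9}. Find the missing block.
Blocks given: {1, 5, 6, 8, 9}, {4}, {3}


U = {1, 2, 3, 4, 5, 6, 7, 8, 9}
Shown blocks: {1, 5, 6, 8, 9}, {4}, {3}
A partition's blocks are pairwise disjoint and cover U, so the missing block = U \ (union of shown blocks).
Union of shown blocks: {1, 3, 4, 5, 6, 8, 9}
Missing block = U \ (union) = {2, 7}

{2, 7}


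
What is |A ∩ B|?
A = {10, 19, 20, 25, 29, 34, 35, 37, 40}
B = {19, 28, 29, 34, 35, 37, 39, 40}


Set A = {10, 19, 20, 25, 29, 34, 35, 37, 40}
Set B = {19, 28, 29, 34, 35, 37, 39, 40}
A ∩ B = {19, 29, 34, 35, 37, 40}
|A ∩ B| = 6

6


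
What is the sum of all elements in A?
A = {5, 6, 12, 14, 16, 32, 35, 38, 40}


Set A = {5, 6, 12, 14, 16, 32, 35, 38, 40}
Sum = 5 + 6 + 12 + 14 + 16 + 32 + 35 + 38 + 40 = 198

198


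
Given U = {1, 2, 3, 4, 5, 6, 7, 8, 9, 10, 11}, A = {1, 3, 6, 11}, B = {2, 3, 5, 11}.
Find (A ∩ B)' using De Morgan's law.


U = {1, 2, 3, 4, 5, 6, 7, 8, 9, 10, 11}
A = {1, 3, 6, 11}, B = {2, 3, 5, 11}
A ∩ B = {3, 11}
(A ∩ B)' = U \ (A ∩ B) = {1, 2, 4, 5, 6, 7, 8, 9, 10}
Verification via A' ∪ B': A' = {2, 4, 5, 7, 8, 9, 10}, B' = {1, 4, 6, 7, 8, 9, 10}
A' ∪ B' = {1, 2, 4, 5, 6, 7, 8, 9, 10} ✓

{1, 2, 4, 5, 6, 7, 8, 9, 10}


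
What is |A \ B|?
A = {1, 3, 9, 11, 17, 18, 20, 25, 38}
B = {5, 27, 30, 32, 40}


Set A = {1, 3, 9, 11, 17, 18, 20, 25, 38}
Set B = {5, 27, 30, 32, 40}
A \ B = {1, 3, 9, 11, 17, 18, 20, 25, 38}
|A \ B| = 9

9


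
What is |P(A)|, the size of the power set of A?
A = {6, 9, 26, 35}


Set A = {6, 9, 26, 35}
|A| = 4
The power set P(A) contains all subsets of A.
|P(A)| = 2^|A| = 2^4 = 16

16


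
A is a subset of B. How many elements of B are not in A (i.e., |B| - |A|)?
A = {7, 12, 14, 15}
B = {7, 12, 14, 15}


Set A = {7, 12, 14, 15}, |A| = 4
Set B = {7, 12, 14, 15}, |B| = 4
Since A ⊆ B: B \ A = {}
|B| - |A| = 4 - 4 = 0

0


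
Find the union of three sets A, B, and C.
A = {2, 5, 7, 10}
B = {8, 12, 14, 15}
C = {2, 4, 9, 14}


Set A = {2, 5, 7, 10}
Set B = {8, 12, 14, 15}
Set C = {2, 4, 9, 14}
First, A ∪ B = {2, 5, 7, 8, 10, 12, 14, 15}
Then, (A ∪ B) ∪ C = {2, 4, 5, 7, 8, 9, 10, 12, 14, 15}

{2, 4, 5, 7, 8, 9, 10, 12, 14, 15}


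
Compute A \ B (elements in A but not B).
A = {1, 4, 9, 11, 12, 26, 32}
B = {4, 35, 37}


Set A = {1, 4, 9, 11, 12, 26, 32}
Set B = {4, 35, 37}
A \ B includes elements in A that are not in B.
Check each element of A:
1 (not in B, keep), 4 (in B, remove), 9 (not in B, keep), 11 (not in B, keep), 12 (not in B, keep), 26 (not in B, keep), 32 (not in B, keep)
A \ B = {1, 9, 11, 12, 26, 32}

{1, 9, 11, 12, 26, 32}


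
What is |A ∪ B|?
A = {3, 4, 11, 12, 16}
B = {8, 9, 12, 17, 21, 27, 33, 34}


Set A = {3, 4, 11, 12, 16}, |A| = 5
Set B = {8, 9, 12, 17, 21, 27, 33, 34}, |B| = 8
A ∩ B = {12}, |A ∩ B| = 1
|A ∪ B| = |A| + |B| - |A ∩ B| = 5 + 8 - 1 = 12

12


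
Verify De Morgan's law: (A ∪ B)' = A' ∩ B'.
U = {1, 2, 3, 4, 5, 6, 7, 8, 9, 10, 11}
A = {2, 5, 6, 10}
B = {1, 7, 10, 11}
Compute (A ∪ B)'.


U = {1, 2, 3, 4, 5, 6, 7, 8, 9, 10, 11}
A = {2, 5, 6, 10}, B = {1, 7, 10, 11}
A ∪ B = {1, 2, 5, 6, 7, 10, 11}
(A ∪ B)' = U \ (A ∪ B) = {3, 4, 8, 9}
Verification via A' ∩ B': A' = {1, 3, 4, 7, 8, 9, 11}, B' = {2, 3, 4, 5, 6, 8, 9}
A' ∩ B' = {3, 4, 8, 9} ✓

{3, 4, 8, 9}


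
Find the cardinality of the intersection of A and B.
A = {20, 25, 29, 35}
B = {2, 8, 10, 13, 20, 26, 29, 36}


Set A = {20, 25, 29, 35}
Set B = {2, 8, 10, 13, 20, 26, 29, 36}
A ∩ B = {20, 29}
|A ∩ B| = 2

2


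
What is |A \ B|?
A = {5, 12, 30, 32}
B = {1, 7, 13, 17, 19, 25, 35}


Set A = {5, 12, 30, 32}
Set B = {1, 7, 13, 17, 19, 25, 35}
A \ B = {5, 12, 30, 32}
|A \ B| = 4

4


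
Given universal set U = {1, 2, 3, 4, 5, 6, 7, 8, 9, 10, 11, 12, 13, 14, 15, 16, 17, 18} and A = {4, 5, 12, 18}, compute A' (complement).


Universal set U = {1, 2, 3, 4, 5, 6, 7, 8, 9, 10, 11, 12, 13, 14, 15, 16, 17, 18}
Set A = {4, 5, 12, 18}
A' = U \ A = elements in U but not in A
Checking each element of U:
1 (not in A, include), 2 (not in A, include), 3 (not in A, include), 4 (in A, exclude), 5 (in A, exclude), 6 (not in A, include), 7 (not in A, include), 8 (not in A, include), 9 (not in A, include), 10 (not in A, include), 11 (not in A, include), 12 (in A, exclude), 13 (not in A, include), 14 (not in A, include), 15 (not in A, include), 16 (not in A, include), 17 (not in A, include), 18 (in A, exclude)
A' = {1, 2, 3, 6, 7, 8, 9, 10, 11, 13, 14, 15, 16, 17}

{1, 2, 3, 6, 7, 8, 9, 10, 11, 13, 14, 15, 16, 17}


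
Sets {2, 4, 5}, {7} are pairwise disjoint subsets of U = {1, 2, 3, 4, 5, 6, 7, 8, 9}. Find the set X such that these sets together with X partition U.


U = {1, 2, 3, 4, 5, 6, 7, 8, 9}
Shown blocks: {2, 4, 5}, {7}
A partition's blocks are pairwise disjoint and cover U, so the missing block = U \ (union of shown blocks).
Union of shown blocks: {2, 4, 5, 7}
Missing block = U \ (union) = {1, 3, 6, 8, 9}

{1, 3, 6, 8, 9}


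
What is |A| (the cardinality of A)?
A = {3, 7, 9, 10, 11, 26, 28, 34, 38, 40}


Set A = {3, 7, 9, 10, 11, 26, 28, 34, 38, 40}
Listing elements: 3, 7, 9, 10, 11, 26, 28, 34, 38, 40
Counting: 10 elements
|A| = 10

10


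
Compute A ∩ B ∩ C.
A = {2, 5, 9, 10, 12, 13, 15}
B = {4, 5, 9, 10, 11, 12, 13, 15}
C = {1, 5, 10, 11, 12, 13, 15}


Set A = {2, 5, 9, 10, 12, 13, 15}
Set B = {4, 5, 9, 10, 11, 12, 13, 15}
Set C = {1, 5, 10, 11, 12, 13, 15}
First, A ∩ B = {5, 9, 10, 12, 13, 15}
Then, (A ∩ B) ∩ C = {5, 10, 12, 13, 15}

{5, 10, 12, 13, 15}


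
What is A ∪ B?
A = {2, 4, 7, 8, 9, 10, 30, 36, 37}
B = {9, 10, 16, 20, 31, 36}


Set A = {2, 4, 7, 8, 9, 10, 30, 36, 37}
Set B = {9, 10, 16, 20, 31, 36}
A ∪ B includes all elements in either set.
Elements from A: {2, 4, 7, 8, 9, 10, 30, 36, 37}
Elements from B not already included: {16, 20, 31}
A ∪ B = {2, 4, 7, 8, 9, 10, 16, 20, 30, 31, 36, 37}

{2, 4, 7, 8, 9, 10, 16, 20, 30, 31, 36, 37}


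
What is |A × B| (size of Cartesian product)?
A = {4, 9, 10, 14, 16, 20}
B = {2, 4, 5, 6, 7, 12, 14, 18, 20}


Set A = {4, 9, 10, 14, 16, 20} has 6 elements.
Set B = {2, 4, 5, 6, 7, 12, 14, 18, 20} has 9 elements.
|A × B| = |A| × |B| = 6 × 9 = 54

54


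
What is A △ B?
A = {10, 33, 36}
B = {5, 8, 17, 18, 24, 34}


Set A = {10, 33, 36}
Set B = {5, 8, 17, 18, 24, 34}
A △ B = (A \ B) ∪ (B \ A)
Elements in A but not B: {10, 33, 36}
Elements in B but not A: {5, 8, 17, 18, 24, 34}
A △ B = {5, 8, 10, 17, 18, 24, 33, 34, 36}

{5, 8, 10, 17, 18, 24, 33, 34, 36}


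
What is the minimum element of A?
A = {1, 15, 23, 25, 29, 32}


Set A = {1, 15, 23, 25, 29, 32}
Elements in ascending order: 1, 15, 23, 25, 29, 32
The smallest element is 1.

1


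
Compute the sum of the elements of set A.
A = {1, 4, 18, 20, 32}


Set A = {1, 4, 18, 20, 32}
Sum = 1 + 4 + 18 + 20 + 32 = 75

75


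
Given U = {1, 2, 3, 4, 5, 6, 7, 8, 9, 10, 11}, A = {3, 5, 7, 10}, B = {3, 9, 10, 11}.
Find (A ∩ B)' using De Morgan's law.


U = {1, 2, 3, 4, 5, 6, 7, 8, 9, 10, 11}
A = {3, 5, 7, 10}, B = {3, 9, 10, 11}
A ∩ B = {3, 10}
(A ∩ B)' = U \ (A ∩ B) = {1, 2, 4, 5, 6, 7, 8, 9, 11}
Verification via A' ∪ B': A' = {1, 2, 4, 6, 8, 9, 11}, B' = {1, 2, 4, 5, 6, 7, 8}
A' ∪ B' = {1, 2, 4, 5, 6, 7, 8, 9, 11} ✓

{1, 2, 4, 5, 6, 7, 8, 9, 11}


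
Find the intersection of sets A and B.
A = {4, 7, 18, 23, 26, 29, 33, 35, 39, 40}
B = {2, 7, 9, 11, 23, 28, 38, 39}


Set A = {4, 7, 18, 23, 26, 29, 33, 35, 39, 40}
Set B = {2, 7, 9, 11, 23, 28, 38, 39}
A ∩ B includes only elements in both sets.
Check each element of A against B:
4 ✗, 7 ✓, 18 ✗, 23 ✓, 26 ✗, 29 ✗, 33 ✗, 35 ✗, 39 ✓, 40 ✗
A ∩ B = {7, 23, 39}

{7, 23, 39}


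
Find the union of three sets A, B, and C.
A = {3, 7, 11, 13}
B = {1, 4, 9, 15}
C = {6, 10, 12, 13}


Set A = {3, 7, 11, 13}
Set B = {1, 4, 9, 15}
Set C = {6, 10, 12, 13}
First, A ∪ B = {1, 3, 4, 7, 9, 11, 13, 15}
Then, (A ∪ B) ∪ C = {1, 3, 4, 6, 7, 9, 10, 11, 12, 13, 15}

{1, 3, 4, 6, 7, 9, 10, 11, 12, 13, 15}


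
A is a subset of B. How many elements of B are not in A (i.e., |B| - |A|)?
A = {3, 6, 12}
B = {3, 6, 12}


Set A = {3, 6, 12}, |A| = 3
Set B = {3, 6, 12}, |B| = 3
Since A ⊆ B: B \ A = {}
|B| - |A| = 3 - 3 = 0

0


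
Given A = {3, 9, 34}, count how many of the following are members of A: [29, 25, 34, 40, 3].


Set A = {3, 9, 34}
Candidates: [29, 25, 34, 40, 3]
Check each candidate:
29 ∉ A, 25 ∉ A, 34 ∈ A, 40 ∉ A, 3 ∈ A
Count of candidates in A: 2

2


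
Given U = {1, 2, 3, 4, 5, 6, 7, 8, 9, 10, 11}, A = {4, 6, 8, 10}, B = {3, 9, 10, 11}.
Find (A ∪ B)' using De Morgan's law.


U = {1, 2, 3, 4, 5, 6, 7, 8, 9, 10, 11}
A = {4, 6, 8, 10}, B = {3, 9, 10, 11}
A ∪ B = {3, 4, 6, 8, 9, 10, 11}
(A ∪ B)' = U \ (A ∪ B) = {1, 2, 5, 7}
Verification via A' ∩ B': A' = {1, 2, 3, 5, 7, 9, 11}, B' = {1, 2, 4, 5, 6, 7, 8}
A' ∩ B' = {1, 2, 5, 7} ✓

{1, 2, 5, 7}


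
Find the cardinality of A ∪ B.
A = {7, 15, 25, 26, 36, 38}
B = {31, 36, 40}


Set A = {7, 15, 25, 26, 36, 38}, |A| = 6
Set B = {31, 36, 40}, |B| = 3
A ∩ B = {36}, |A ∩ B| = 1
|A ∪ B| = |A| + |B| - |A ∩ B| = 6 + 3 - 1 = 8

8


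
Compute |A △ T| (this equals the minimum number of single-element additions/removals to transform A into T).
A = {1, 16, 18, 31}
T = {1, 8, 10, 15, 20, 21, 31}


Set A = {1, 16, 18, 31}
Set T = {1, 8, 10, 15, 20, 21, 31}
Elements to remove from A (in A, not in T): {16, 18} → 2 removals
Elements to add to A (in T, not in A): {8, 10, 15, 20, 21} → 5 additions
Total edits = 2 + 5 = 7

7


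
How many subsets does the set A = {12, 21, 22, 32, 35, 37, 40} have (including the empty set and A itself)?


Set A = {12, 21, 22, 32, 35, 37, 40}
|A| = 7
The power set P(A) contains all subsets of A.
|P(A)| = 2^|A| = 2^7 = 128

128


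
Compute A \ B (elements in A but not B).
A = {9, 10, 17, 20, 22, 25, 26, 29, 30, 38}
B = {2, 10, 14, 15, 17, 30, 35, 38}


Set A = {9, 10, 17, 20, 22, 25, 26, 29, 30, 38}
Set B = {2, 10, 14, 15, 17, 30, 35, 38}
A \ B includes elements in A that are not in B.
Check each element of A:
9 (not in B, keep), 10 (in B, remove), 17 (in B, remove), 20 (not in B, keep), 22 (not in B, keep), 25 (not in B, keep), 26 (not in B, keep), 29 (not in B, keep), 30 (in B, remove), 38 (in B, remove)
A \ B = {9, 20, 22, 25, 26, 29}

{9, 20, 22, 25, 26, 29}


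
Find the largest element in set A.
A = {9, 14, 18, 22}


Set A = {9, 14, 18, 22}
Elements in ascending order: 9, 14, 18, 22
The largest element is 22.

22


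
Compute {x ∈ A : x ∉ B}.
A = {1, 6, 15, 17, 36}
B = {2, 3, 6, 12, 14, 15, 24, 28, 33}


Set A = {1, 6, 15, 17, 36}
Set B = {2, 3, 6, 12, 14, 15, 24, 28, 33}
Check each element of A against B:
1 ∉ B (include), 6 ∈ B, 15 ∈ B, 17 ∉ B (include), 36 ∉ B (include)
Elements of A not in B: {1, 17, 36}

{1, 17, 36}


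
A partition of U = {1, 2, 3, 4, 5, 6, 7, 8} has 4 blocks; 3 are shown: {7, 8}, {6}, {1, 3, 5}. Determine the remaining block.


U = {1, 2, 3, 4, 5, 6, 7, 8}
Shown blocks: {7, 8}, {6}, {1, 3, 5}
A partition's blocks are pairwise disjoint and cover U, so the missing block = U \ (union of shown blocks).
Union of shown blocks: {1, 3, 5, 6, 7, 8}
Missing block = U \ (union) = {2, 4}

{2, 4}


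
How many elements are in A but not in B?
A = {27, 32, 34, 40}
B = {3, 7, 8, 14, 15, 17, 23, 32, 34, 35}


Set A = {27, 32, 34, 40}
Set B = {3, 7, 8, 14, 15, 17, 23, 32, 34, 35}
A \ B = {27, 40}
|A \ B| = 2

2


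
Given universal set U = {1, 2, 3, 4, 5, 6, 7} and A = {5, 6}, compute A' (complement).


Universal set U = {1, 2, 3, 4, 5, 6, 7}
Set A = {5, 6}
A' = U \ A = elements in U but not in A
Checking each element of U:
1 (not in A, include), 2 (not in A, include), 3 (not in A, include), 4 (not in A, include), 5 (in A, exclude), 6 (in A, exclude), 7 (not in A, include)
A' = {1, 2, 3, 4, 7}

{1, 2, 3, 4, 7}


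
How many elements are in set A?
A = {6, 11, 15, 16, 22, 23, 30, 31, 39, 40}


Set A = {6, 11, 15, 16, 22, 23, 30, 31, 39, 40}
Listing elements: 6, 11, 15, 16, 22, 23, 30, 31, 39, 40
Counting: 10 elements
|A| = 10

10


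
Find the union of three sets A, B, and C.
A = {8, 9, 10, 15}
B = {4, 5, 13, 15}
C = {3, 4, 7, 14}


Set A = {8, 9, 10, 15}
Set B = {4, 5, 13, 15}
Set C = {3, 4, 7, 14}
First, A ∪ B = {4, 5, 8, 9, 10, 13, 15}
Then, (A ∪ B) ∪ C = {3, 4, 5, 7, 8, 9, 10, 13, 14, 15}

{3, 4, 5, 7, 8, 9, 10, 13, 14, 15}


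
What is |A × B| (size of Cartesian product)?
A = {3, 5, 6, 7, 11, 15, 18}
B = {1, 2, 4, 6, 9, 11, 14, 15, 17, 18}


Set A = {3, 5, 6, 7, 11, 15, 18} has 7 elements.
Set B = {1, 2, 4, 6, 9, 11, 14, 15, 17, 18} has 10 elements.
|A × B| = |A| × |B| = 7 × 10 = 70

70


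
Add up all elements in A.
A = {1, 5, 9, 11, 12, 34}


Set A = {1, 5, 9, 11, 12, 34}
Sum = 1 + 5 + 9 + 11 + 12 + 34 = 72

72


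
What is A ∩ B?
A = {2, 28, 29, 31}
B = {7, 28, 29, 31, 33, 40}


Set A = {2, 28, 29, 31}
Set B = {7, 28, 29, 31, 33, 40}
A ∩ B includes only elements in both sets.
Check each element of A against B:
2 ✗, 28 ✓, 29 ✓, 31 ✓
A ∩ B = {28, 29, 31}

{28, 29, 31}


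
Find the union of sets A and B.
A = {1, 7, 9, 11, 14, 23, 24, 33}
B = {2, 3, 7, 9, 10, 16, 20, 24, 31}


Set A = {1, 7, 9, 11, 14, 23, 24, 33}
Set B = {2, 3, 7, 9, 10, 16, 20, 24, 31}
A ∪ B includes all elements in either set.
Elements from A: {1, 7, 9, 11, 14, 23, 24, 33}
Elements from B not already included: {2, 3, 10, 16, 20, 31}
A ∪ B = {1, 2, 3, 7, 9, 10, 11, 14, 16, 20, 23, 24, 31, 33}

{1, 2, 3, 7, 9, 10, 11, 14, 16, 20, 23, 24, 31, 33}
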